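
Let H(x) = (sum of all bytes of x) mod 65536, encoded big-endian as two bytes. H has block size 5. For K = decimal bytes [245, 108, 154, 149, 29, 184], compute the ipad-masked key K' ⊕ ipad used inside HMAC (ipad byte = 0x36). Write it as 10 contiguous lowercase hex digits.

3553363636

Key decimal bytes [245, 108, 154, 149, 29, 184] = f5 6c 9a 95 1d b8 is 6 bytes > B = 5, so hash it first: H(key) = 03 65, then zero-pad to 5 bytes: K' = 03 65 00 00 00.
XOR each byte with 0x36: 03⊕36=35, 65⊕36=53, 00⊕36=36, 00⊕36=36, 00⊕36=36.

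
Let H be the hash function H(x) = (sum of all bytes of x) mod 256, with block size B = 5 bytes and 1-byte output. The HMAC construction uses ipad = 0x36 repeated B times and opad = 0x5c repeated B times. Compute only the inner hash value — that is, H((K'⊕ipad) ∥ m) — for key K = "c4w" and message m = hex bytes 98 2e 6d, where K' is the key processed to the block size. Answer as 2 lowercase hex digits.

37

Key "c4w" = 63 34 77 is 3 bytes ≤ B = 5; zero-pad to 5 bytes: K' = 63 34 77 00 00.
K' ⊕ ipad = 55 02 41 36 36.
Inner input = 55 02 41 36 36 ∥ 98 2e 6d.
Inner hash: sum = 85+2+65+54+54+152+46+109 = 567; mod 256 = 55 → 37.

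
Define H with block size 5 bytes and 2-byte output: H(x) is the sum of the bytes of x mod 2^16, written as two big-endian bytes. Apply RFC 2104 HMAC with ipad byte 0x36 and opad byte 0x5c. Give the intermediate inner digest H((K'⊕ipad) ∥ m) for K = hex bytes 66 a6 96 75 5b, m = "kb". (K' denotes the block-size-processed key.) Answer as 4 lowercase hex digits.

02fd

Key hex bytes 66 a6 96 75 5b is exactly B = 5 bytes: K' = 66 a6 96 75 5b.
K' ⊕ ipad = 50 90 a0 43 6d.
Inner input = 50 90 a0 43 6d ∥ 6b 62.
Inner hash: sum = 80+144+160+67+109+107+98 = 765 → 02 fd.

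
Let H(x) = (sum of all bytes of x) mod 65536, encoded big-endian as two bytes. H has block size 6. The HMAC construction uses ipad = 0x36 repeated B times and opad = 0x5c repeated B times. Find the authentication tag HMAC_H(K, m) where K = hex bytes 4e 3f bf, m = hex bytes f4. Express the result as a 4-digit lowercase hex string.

Key hex bytes 4e 3f bf is 3 bytes ≤ B = 6; zero-pad to 6 bytes: K' = 4e 3f bf 00 00 00.
K' ⊕ ipad = 78 09 89 36 36 36.  K' ⊕ opad = 12 63 e3 5c 5c 5c.
Inner input = (K'⊕ipad) ∥ m = 78 09 89 36 36 36 ∥ f4.
Inner hash: sum = 120+9+137+54+54+54+244 = 672 → 02 a0.
Outer input = (K'⊕opad) ∥ inner = 12 63 e3 5c 5c 5c ∥ 02 a0.
Outer hash (tag): sum = 18+99+227+92+92+92+2+160 = 782 → 03 0e.

030e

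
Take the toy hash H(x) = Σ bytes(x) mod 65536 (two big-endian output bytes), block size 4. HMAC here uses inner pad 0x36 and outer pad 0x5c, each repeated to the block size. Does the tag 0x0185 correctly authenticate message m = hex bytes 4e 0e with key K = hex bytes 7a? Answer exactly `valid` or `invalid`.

valid

Key hex bytes 7a is 1 byte ≤ B = 4; zero-pad to 4 bytes: K' = 7a 00 00 00.
K' ⊕ ipad = 4c 36 36 36; K' ⊕ opad = 26 5c 5c 5c.
Inner hash: sum = 76+54+54+54+78+14 = 330 → 01 4a.
Outer hash (recomputed tag): sum = 38+92+92+92+1+74 = 389 → 01 85.
Recomputed tag = 0185; claimed = 0185 → match.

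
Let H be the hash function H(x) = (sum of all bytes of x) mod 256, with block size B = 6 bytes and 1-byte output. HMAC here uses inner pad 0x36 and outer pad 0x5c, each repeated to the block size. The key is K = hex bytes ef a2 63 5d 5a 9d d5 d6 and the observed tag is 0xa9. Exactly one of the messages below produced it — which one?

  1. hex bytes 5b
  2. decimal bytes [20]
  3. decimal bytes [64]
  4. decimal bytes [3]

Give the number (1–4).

1

Key hex bytes ef a2 63 5d 5a 9d d5 d6 is 8 bytes > B = 6, so hash it first: H(key) = f3, then zero-pad to 6 bytes: K' = f3 00 00 00 00 00.
K' ⊕ ipad = c5 36 36 36 36 36; K' ⊕ opad = af 5c 5c 5c 5c 5c.
m1: inner = H(c5 36 36 36 36 36 5b) = 2e; tag = H(af 5c 5c 5c 5c 5c 2e) = a9 ← matches
m2: inner = H(c5 36 36 36 36 36 14) = e7; tag = H(af 5c 5c 5c 5c 5c e7) = 62
m3: inner = H(c5 36 36 36 36 36 40) = 13; tag = H(af 5c 5c 5c 5c 5c 13) = 8e
m4: inner = H(c5 36 36 36 36 36 03) = d6; tag = H(af 5c 5c 5c 5c 5c d6) = 51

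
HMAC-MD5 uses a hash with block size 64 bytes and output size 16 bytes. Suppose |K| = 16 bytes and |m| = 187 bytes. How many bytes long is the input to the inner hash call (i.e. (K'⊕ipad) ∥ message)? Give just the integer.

Key is 16 ≤ 64 bytes, zero-padded: |K'| = 64.
Inner input = (K'⊕ipad) ∥ m → 64 + 187 = 251 bytes.

251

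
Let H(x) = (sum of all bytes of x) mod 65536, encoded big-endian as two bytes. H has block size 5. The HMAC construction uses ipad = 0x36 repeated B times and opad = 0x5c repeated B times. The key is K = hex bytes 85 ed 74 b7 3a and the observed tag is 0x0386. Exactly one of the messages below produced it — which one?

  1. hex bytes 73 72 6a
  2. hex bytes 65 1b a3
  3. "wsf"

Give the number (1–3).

2

Key hex bytes 85 ed 74 b7 3a is exactly B = 5 bytes: K' = 85 ed 74 b7 3a.
K' ⊕ ipad = b3 db 42 81 0c; K' ⊕ opad = d9 b1 28 eb 66.
m1: inner = H(b3 db 42 81 0c 73 72 6a) = 03 ac; tag = H(d9 b1 28 eb 66 03 ac) = 03b2
m2: inner = H(b3 db 42 81 0c 65 1b a3) = 03 80; tag = H(d9 b1 28 eb 66 03 80) = 0386 ← matches
m3: inner = H(b3 db 42 81 0c 77 73 66) = 03 ad; tag = H(d9 b1 28 eb 66 03 ad) = 03b3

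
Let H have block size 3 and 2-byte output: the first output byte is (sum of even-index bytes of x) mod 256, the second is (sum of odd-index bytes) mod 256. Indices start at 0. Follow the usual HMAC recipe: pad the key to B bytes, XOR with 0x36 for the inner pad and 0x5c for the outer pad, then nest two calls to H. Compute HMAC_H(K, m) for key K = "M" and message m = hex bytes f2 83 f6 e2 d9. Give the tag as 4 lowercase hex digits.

Key "M" = 4d is 1 byte ≤ B = 3; zero-pad to 3 bytes: K' = 4d 00 00.
K' ⊕ ipad = 7b 36 36.  K' ⊕ opad = 11 5c 5c.
Inner input = (K'⊕ipad) ∥ m = 7b 36 36 ∥ f2 83 f6 e2 d9.
Inner hash: even-index sum = 534 mod 256 = 22; odd-index sum = 759 mod 256 = 247 → 16 f7.
Outer input = (K'⊕opad) ∥ inner = 11 5c 5c ∥ 16 f7.
Outer hash (tag): even-index sum = 356 mod 256 = 100; odd-index sum = 114 mod 256 = 114 → 64 72.

6472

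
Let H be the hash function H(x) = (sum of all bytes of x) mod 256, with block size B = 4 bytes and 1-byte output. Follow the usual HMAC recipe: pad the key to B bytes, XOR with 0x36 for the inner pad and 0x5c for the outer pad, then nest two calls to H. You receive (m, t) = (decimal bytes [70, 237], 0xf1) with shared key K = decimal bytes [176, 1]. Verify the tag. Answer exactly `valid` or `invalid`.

Key decimal bytes [176, 1] = b0 01 is 2 bytes ≤ B = 4; zero-pad to 4 bytes: K' = b0 01 00 00.
K' ⊕ ipad = 86 37 36 36; K' ⊕ opad = ec 5d 5c 5c.
Inner hash: sum = 134+55+54+54+70+237 = 604; mod 256 = 92 → 5c.
Outer hash (recomputed tag): sum = 236+93+92+92+92 = 605; mod 256 = 93 → 5d.
Recomputed tag = 5d; claimed = f1 → mismatch.

invalid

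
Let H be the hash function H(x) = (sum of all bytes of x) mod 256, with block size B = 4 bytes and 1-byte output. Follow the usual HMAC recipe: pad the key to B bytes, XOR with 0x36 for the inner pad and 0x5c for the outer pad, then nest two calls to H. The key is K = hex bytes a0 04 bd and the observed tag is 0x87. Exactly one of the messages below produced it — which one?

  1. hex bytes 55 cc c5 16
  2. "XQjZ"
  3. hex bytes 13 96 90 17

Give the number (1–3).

2

Key hex bytes a0 04 bd is 3 bytes ≤ B = 4; zero-pad to 4 bytes: K' = a0 04 bd 00.
K' ⊕ ipad = 96 32 8b 36; K' ⊕ opad = fc 58 e1 5c.
m1: inner = H(96 32 8b 36 55 cc c5 16) = 85; tag = H(fc 58 e1 5c 85) = 16
m2: inner = H(96 32 8b 36 58 51 6a 5a) = f6; tag = H(fc 58 e1 5c f6) = 87 ← matches
m3: inner = H(96 32 8b 36 13 96 90 17) = d9; tag = H(fc 58 e1 5c d9) = 6a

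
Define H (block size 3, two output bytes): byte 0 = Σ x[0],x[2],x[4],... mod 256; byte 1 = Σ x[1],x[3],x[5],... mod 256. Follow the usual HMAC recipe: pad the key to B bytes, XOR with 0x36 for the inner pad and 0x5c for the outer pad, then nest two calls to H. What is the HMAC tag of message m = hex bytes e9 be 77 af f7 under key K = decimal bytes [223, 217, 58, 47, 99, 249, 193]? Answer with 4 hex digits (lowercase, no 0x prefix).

4b0b

Key decimal bytes [223, 217, 58, 47, 99, 249, 193] = df d9 3a 2f 63 f9 c1 is 7 bytes > B = 3, so hash it first: H(key) = 3d 01, then zero-pad to 3 bytes: K' = 3d 01 00.
K' ⊕ ipad = 0b 37 36.  K' ⊕ opad = 61 5d 5c.
Inner input = (K'⊕ipad) ∥ m = 0b 37 36 ∥ e9 be 77 af f7.
Inner hash: even-index sum = 430 mod 256 = 174; odd-index sum = 654 mod 256 = 142 → ae 8e.
Outer input = (K'⊕opad) ∥ inner = 61 5d 5c ∥ ae 8e.
Outer hash (tag): even-index sum = 331 mod 256 = 75; odd-index sum = 267 mod 256 = 11 → 4b 0b.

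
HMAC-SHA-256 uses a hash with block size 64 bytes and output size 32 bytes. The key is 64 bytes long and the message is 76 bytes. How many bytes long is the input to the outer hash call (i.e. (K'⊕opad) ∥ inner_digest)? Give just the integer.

96

Key is 64 ≤ 64 bytes, zero-padded: |K'| = 64.
Outer input = (K'⊕opad) ∥ H(inner) → 64 + 32 = 96 bytes.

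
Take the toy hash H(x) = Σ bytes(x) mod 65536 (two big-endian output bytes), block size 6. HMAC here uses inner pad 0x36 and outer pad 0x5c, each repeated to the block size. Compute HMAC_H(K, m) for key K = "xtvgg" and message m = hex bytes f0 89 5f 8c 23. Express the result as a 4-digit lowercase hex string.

017b

Key "xtvgg" = 78 74 76 67 67 is 5 bytes ≤ B = 6; zero-pad to 6 bytes: K' = 78 74 76 67 67 00.
K' ⊕ ipad = 4e 42 40 51 51 36.  K' ⊕ opad = 24 28 2a 3b 3b 5c.
Inner input = (K'⊕ipad) ∥ m = 4e 42 40 51 51 36 ∥ f0 89 5f 8c 23.
Inner hash: sum = 78+66+64+81+81+54+240+137+95+140+35 = 1071 → 04 2f.
Outer input = (K'⊕opad) ∥ inner = 24 28 2a 3b 3b 5c ∥ 04 2f.
Outer hash (tag): sum = 36+40+42+59+59+92+4+47 = 379 → 01 7b.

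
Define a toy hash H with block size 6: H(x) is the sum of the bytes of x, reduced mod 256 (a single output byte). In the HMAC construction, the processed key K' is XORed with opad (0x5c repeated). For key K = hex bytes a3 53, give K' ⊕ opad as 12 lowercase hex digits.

Key hex bytes a3 53 is 2 bytes ≤ B = 6; zero-pad to 6 bytes: K' = a3 53 00 00 00 00.
XOR each byte with 0x5c: a3⊕5c=ff, 53⊕5c=0f, 00⊕5c=5c, 00⊕5c=5c, 00⊕5c=5c, 00⊕5c=5c.

ff0f5c5c5c5c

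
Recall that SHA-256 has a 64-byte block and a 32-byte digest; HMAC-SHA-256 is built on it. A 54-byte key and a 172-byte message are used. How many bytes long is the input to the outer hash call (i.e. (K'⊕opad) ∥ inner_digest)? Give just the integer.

96

Key is 54 ≤ 64 bytes, zero-padded: |K'| = 64.
Outer input = (K'⊕opad) ∥ H(inner) → 64 + 32 = 96 bytes.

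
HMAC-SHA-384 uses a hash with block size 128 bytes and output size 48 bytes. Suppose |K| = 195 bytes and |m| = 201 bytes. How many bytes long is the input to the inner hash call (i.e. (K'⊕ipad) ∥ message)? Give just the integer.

Key is 195 > 128 bytes, so it is hashed to 48 bytes then zero-padded to 128: |K'| = 128.
Inner input = (K'⊕ipad) ∥ m → 128 + 201 = 329 bytes.

329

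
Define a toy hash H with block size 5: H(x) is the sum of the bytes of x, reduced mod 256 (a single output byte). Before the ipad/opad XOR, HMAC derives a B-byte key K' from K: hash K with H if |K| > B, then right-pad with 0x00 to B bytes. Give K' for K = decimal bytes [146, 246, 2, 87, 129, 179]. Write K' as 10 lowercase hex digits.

1500000000

|K| = 6 > B = 5, so first hash the key.
H(K): sum = 146+246+2+87+129+179 = 789; mod 256 = 21 → 15.
Zero-pad H(K) = 15 to 5 bytes: K' = 15 00 00 00 00.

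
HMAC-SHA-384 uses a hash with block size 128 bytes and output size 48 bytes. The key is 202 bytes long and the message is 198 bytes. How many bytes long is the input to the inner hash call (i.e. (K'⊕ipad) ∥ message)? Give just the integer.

326

Key is 202 > 128 bytes, so it is hashed to 48 bytes then zero-padded to 128: |K'| = 128.
Inner input = (K'⊕ipad) ∥ m → 128 + 198 = 326 bytes.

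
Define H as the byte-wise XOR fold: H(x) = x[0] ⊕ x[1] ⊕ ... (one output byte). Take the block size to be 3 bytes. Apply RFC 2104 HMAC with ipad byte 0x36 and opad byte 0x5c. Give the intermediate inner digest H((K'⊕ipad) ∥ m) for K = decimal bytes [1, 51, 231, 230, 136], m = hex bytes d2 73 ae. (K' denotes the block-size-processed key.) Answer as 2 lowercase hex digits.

82

Key decimal bytes [1, 51, 231, 230, 136] = 01 33 e7 e6 88 is 5 bytes > B = 3, so hash it first: H(key) = bb, then zero-pad to 3 bytes: K' = bb 00 00.
K' ⊕ ipad = 8d 36 36.
Inner input = 8d 36 36 ∥ d2 73 ae.
Inner hash: XOR 8d⊕36⊕36⊕d2⊕73⊕ae = 82.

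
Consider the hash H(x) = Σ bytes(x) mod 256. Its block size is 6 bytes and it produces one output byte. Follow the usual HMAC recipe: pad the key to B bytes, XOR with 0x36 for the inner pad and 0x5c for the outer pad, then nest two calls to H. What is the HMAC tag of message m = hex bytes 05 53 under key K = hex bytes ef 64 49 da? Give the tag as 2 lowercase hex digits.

Key hex bytes ef 64 49 da is 4 bytes ≤ B = 6; zero-pad to 6 bytes: K' = ef 64 49 da 00 00.
K' ⊕ ipad = d9 52 7f ec 36 36.  K' ⊕ opad = b3 38 15 86 5c 5c.
Inner input = (K'⊕ipad) ∥ m = d9 52 7f ec 36 36 ∥ 05 53.
Inner hash: sum = 217+82+127+236+54+54+5+83 = 858; mod 256 = 90 → 5a.
Outer input = (K'⊕opad) ∥ inner = b3 38 15 86 5c 5c ∥ 5a.
Outer hash (tag): sum = 179+56+21+134+92+92+90 = 664; mod 256 = 152 → 98.

98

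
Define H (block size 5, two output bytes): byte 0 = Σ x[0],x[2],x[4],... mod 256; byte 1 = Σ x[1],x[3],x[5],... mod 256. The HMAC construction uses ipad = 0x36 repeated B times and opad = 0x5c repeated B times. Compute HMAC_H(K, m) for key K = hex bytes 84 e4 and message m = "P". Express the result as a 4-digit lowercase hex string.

e832

Key hex bytes 84 e4 is 2 bytes ≤ B = 5; zero-pad to 5 bytes: K' = 84 e4 00 00 00.
K' ⊕ ipad = b2 d2 36 36 36.  K' ⊕ opad = d8 b8 5c 5c 5c.
Inner input = (K'⊕ipad) ∥ m = b2 d2 36 36 36 ∥ 50.
Inner hash: even-index sum = 286 mod 256 = 30; odd-index sum = 344 mod 256 = 88 → 1e 58.
Outer input = (K'⊕opad) ∥ inner = d8 b8 5c 5c 5c ∥ 1e 58.
Outer hash (tag): even-index sum = 488 mod 256 = 232; odd-index sum = 306 mod 256 = 50 → e8 32.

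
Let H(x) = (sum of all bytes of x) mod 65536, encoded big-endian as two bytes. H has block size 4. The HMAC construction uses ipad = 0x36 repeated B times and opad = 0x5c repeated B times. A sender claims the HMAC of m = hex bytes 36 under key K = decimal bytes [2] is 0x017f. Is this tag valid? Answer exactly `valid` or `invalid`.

Key decimal bytes [2] = 02 is 1 byte ≤ B = 4; zero-pad to 4 bytes: K' = 02 00 00 00.
K' ⊕ ipad = 34 36 36 36; K' ⊕ opad = 5e 5c 5c 5c.
Inner hash: sum = 52+54+54+54+54 = 268 → 01 0c.
Outer hash (recomputed tag): sum = 94+92+92+92+1+12 = 383 → 01 7f.
Recomputed tag = 017f; claimed = 017f → match.

valid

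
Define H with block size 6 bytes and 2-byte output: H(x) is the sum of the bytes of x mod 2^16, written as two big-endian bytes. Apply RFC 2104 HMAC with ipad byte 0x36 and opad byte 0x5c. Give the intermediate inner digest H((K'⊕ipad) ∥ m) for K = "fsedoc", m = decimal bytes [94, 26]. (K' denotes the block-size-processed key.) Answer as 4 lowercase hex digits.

Key "fsedoc" = 66 73 65 64 6f 63 is exactly B = 6 bytes: K' = 66 73 65 64 6f 63.
K' ⊕ ipad = 50 45 53 52 59 55.
Inner input = 50 45 53 52 59 55 ∥ 5e 1a.
Inner hash: sum = 80+69+83+82+89+85+94+26 = 608 → 02 60.

0260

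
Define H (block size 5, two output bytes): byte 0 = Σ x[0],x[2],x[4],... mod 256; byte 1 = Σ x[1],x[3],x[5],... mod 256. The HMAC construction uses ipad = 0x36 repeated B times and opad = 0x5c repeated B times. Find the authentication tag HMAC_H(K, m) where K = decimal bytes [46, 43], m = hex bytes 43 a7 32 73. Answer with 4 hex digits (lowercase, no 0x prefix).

f271

Key decimal bytes [46, 43] = 2e 2b is 2 bytes ≤ B = 5; zero-pad to 5 bytes: K' = 2e 2b 00 00 00.
K' ⊕ ipad = 18 1d 36 36 36.  K' ⊕ opad = 72 77 5c 5c 5c.
Inner input = (K'⊕ipad) ∥ m = 18 1d 36 36 36 ∥ 43 a7 32 73.
Inner hash: even-index sum = 414 mod 256 = 158; odd-index sum = 200 mod 256 = 200 → 9e c8.
Outer input = (K'⊕opad) ∥ inner = 72 77 5c 5c 5c ∥ 9e c8.
Outer hash (tag): even-index sum = 498 mod 256 = 242; odd-index sum = 369 mod 256 = 113 → f2 71.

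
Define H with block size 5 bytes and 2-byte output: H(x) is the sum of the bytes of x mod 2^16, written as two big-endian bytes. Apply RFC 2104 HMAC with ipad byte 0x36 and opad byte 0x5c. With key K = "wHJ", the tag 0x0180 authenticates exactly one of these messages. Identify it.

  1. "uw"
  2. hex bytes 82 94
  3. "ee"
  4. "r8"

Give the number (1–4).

Key "wHJ" = 77 48 4a is 3 bytes ≤ B = 5; zero-pad to 5 bytes: K' = 77 48 4a 00 00.
K' ⊕ ipad = 41 7e 7c 36 36; K' ⊕ opad = 2b 14 16 5c 5c.
m1: inner = H(41 7e 7c 36 36 75 77) = 02 93; tag = H(2b 14 16 5c 5c 02 93) = 01a2
m2: inner = H(41 7e 7c 36 36 82 94) = 02 bd; tag = H(2b 14 16 5c 5c 02 bd) = 01cc
m3: inner = H(41 7e 7c 36 36 65 65) = 02 71; tag = H(2b 14 16 5c 5c 02 71) = 0180 ← matches
m4: inner = H(41 7e 7c 36 36 72 38) = 02 51; tag = H(2b 14 16 5c 5c 02 51) = 0160

3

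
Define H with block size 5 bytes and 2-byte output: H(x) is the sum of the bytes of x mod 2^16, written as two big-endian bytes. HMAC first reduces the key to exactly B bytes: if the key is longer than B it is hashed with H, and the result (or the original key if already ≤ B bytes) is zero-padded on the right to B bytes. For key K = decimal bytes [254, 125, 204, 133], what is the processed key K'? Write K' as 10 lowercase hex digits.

fe7dcc8500

Key decimal bytes [254, 125, 204, 133] = fe 7d cc 85 is 4 bytes ≤ B = 5; zero-pad to 5 bytes: K' = fe 7d cc 85 00.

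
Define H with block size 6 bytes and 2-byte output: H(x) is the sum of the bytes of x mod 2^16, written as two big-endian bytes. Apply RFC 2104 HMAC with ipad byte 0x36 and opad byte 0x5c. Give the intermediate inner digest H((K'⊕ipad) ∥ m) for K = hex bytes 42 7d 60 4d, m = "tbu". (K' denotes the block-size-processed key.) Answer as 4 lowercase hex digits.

Key hex bytes 42 7d 60 4d is 4 bytes ≤ B = 6; zero-pad to 6 bytes: K' = 42 7d 60 4d 00 00.
K' ⊕ ipad = 74 4b 56 7b 36 36.
Inner input = 74 4b 56 7b 36 36 ∥ 74 62 75.
Inner hash: sum = 116+75+86+123+54+54+116+98+117 = 839 → 03 47.

0347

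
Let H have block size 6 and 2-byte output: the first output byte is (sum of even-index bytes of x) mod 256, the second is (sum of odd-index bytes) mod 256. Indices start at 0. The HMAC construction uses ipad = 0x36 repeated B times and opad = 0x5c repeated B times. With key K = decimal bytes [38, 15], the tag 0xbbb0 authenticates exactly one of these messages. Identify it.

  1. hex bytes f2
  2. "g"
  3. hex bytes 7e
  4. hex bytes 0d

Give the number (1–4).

Key decimal bytes [38, 15] = 26 0f is 2 bytes ≤ B = 6; zero-pad to 6 bytes: K' = 26 0f 00 00 00 00.
K' ⊕ ipad = 10 39 36 36 36 36; K' ⊕ opad = 7a 53 5c 5c 5c 5c.
m1: inner = H(10 39 36 36 36 36 f2) = 6e a5; tag = H(7a 53 5c 5c 5c 5c 6e a5) = a0b0
m2: inner = H(10 39 36 36 36 36 67) = e3 a5; tag = H(7a 53 5c 5c 5c 5c e3 a5) = 15b0
m3: inner = H(10 39 36 36 36 36 7e) = fa a5; tag = H(7a 53 5c 5c 5c 5c fa a5) = 2cb0
m4: inner = H(10 39 36 36 36 36 0d) = 89 a5; tag = H(7a 53 5c 5c 5c 5c 89 a5) = bbb0 ← matches

4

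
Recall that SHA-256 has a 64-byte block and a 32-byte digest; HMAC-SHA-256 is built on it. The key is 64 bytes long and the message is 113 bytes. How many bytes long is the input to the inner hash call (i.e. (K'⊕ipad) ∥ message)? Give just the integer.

177

Key is 64 ≤ 64 bytes, zero-padded: |K'| = 64.
Inner input = (K'⊕ipad) ∥ m → 64 + 113 = 177 bytes.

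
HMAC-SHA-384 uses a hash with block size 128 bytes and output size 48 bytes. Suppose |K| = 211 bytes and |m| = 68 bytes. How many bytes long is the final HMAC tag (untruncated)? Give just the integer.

48

The tag is one SHA-384 digest: 48 bytes.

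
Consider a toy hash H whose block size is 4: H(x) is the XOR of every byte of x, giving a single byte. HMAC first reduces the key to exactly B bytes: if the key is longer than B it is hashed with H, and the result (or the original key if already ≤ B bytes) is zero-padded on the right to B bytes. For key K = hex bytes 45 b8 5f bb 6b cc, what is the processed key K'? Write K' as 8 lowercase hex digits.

be000000

|K| = 6 > B = 4, so first hash the key.
H(K): XOR 45⊕b8⊕5f⊕bb⊕6b⊕cc = be.
Zero-pad H(K) = be to 4 bytes: K' = be 00 00 00.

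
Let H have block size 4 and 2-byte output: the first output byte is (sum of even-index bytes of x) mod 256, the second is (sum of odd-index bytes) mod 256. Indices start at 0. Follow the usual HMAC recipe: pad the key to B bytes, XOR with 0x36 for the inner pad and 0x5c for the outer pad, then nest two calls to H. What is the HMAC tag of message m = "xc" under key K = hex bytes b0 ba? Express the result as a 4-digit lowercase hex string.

7c67

Key hex bytes b0 ba is 2 bytes ≤ B = 4; zero-pad to 4 bytes: K' = b0 ba 00 00.
K' ⊕ ipad = 86 8c 36 36.  K' ⊕ opad = ec e6 5c 5c.
Inner input = (K'⊕ipad) ∥ m = 86 8c 36 36 ∥ 78 63.
Inner hash: even-index sum = 308 mod 256 = 52; odd-index sum = 293 mod 256 = 37 → 34 25.
Outer input = (K'⊕opad) ∥ inner = ec e6 5c 5c ∥ 34 25.
Outer hash (tag): even-index sum = 380 mod 256 = 124; odd-index sum = 359 mod 256 = 103 → 7c 67.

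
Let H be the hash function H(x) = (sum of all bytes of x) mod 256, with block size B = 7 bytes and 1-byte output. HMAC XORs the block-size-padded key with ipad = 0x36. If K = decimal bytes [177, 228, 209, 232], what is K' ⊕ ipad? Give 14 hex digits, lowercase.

Key decimal bytes [177, 228, 209, 232] = b1 e4 d1 e8 is 4 bytes ≤ B = 7; zero-pad to 7 bytes: K' = b1 e4 d1 e8 00 00 00.
XOR each byte with 0x36: b1⊕36=87, e4⊕36=d2, d1⊕36=e7, e8⊕36=de, 00⊕36=36, 00⊕36=36, 00⊕36=36.

87d2e7de363636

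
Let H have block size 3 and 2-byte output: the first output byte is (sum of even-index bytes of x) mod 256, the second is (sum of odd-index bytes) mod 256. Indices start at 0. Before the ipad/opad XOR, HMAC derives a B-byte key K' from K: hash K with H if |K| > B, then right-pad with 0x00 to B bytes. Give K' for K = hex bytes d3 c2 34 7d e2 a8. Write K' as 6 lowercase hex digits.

e9e700

|K| = 6 > B = 3, so first hash the key.
H(K): even-index sum = 489 mod 256 = 233; odd-index sum = 487 mod 256 = 231 → e9 e7.
Zero-pad H(K) = e9 e7 to 3 bytes: K' = e9 e7 00.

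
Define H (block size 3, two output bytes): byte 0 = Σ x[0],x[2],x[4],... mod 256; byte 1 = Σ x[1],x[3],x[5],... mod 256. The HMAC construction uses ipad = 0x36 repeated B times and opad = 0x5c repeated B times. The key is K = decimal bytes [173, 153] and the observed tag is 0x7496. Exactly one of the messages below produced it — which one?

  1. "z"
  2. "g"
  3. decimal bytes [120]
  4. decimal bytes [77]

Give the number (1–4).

3

Key decimal bytes [173, 153] = ad 99 is 2 bytes ≤ B = 3; zero-pad to 3 bytes: K' = ad 99 00.
K' ⊕ ipad = 9b af 36; K' ⊕ opad = f1 c5 5c.
m1: inner = H(9b af 36 7a) = d1 29; tag = H(f1 c5 5c d1 29) = 7696
m2: inner = H(9b af 36 67) = d1 16; tag = H(f1 c5 5c d1 16) = 6396
m3: inner = H(9b af 36 78) = d1 27; tag = H(f1 c5 5c d1 27) = 7496 ← matches
m4: inner = H(9b af 36 4d) = d1 fc; tag = H(f1 c5 5c d1 fc) = 4996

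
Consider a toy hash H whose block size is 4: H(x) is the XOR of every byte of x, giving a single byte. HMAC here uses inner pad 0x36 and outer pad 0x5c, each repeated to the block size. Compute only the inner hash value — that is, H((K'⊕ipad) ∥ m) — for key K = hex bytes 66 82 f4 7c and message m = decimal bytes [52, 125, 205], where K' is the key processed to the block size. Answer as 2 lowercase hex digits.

Key hex bytes 66 82 f4 7c is exactly B = 4 bytes: K' = 66 82 f4 7c.
K' ⊕ ipad = 50 b4 c2 4a.
Inner input = 50 b4 c2 4a ∥ 34 7d cd.
Inner hash: XOR 50⊕b4⊕c2⊕4a⊕34⊕7d⊕cd = e8.

e8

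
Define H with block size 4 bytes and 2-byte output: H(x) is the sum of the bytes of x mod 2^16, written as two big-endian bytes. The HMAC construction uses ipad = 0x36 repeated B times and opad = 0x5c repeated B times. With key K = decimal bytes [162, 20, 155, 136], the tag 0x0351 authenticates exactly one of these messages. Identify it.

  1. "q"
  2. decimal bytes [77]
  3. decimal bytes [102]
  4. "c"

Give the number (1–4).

Key decimal bytes [162, 20, 155, 136] = a2 14 9b 88 is exactly B = 4 bytes: K' = a2 14 9b 88.
K' ⊕ ipad = 94 22 ad be; K' ⊕ opad = fe 48 c7 d4.
m1: inner = H(94 22 ad be 71) = 02 92; tag = H(fe 48 c7 d4 02 92) = 0375
m2: inner = H(94 22 ad be 4d) = 02 6e; tag = H(fe 48 c7 d4 02 6e) = 0351 ← matches
m3: inner = H(94 22 ad be 66) = 02 87; tag = H(fe 48 c7 d4 02 87) = 036a
m4: inner = H(94 22 ad be 63) = 02 84; tag = H(fe 48 c7 d4 02 84) = 0367

2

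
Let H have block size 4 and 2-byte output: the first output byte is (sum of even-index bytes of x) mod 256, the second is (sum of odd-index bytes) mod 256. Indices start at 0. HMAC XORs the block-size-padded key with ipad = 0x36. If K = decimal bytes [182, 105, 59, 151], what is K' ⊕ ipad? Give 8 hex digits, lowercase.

Key decimal bytes [182, 105, 59, 151] = b6 69 3b 97 is exactly B = 4 bytes: K' = b6 69 3b 97.
XOR each byte with 0x36: b6⊕36=80, 69⊕36=5f, 3b⊕36=0d, 97⊕36=a1.

805f0da1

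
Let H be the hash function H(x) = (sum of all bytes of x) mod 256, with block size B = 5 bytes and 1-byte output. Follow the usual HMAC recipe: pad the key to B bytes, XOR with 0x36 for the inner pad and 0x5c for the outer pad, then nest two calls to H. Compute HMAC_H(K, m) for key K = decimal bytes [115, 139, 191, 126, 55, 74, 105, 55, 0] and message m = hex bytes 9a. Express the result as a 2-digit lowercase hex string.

4c

Key decimal bytes [115, 139, 191, 126, 55, 74, 105, 55, 0] = 73 8b bf 7e 37 4a 69 37 00 is 9 bytes > B = 5, so hash it first: H(key) = 5c, then zero-pad to 5 bytes: K' = 5c 00 00 00 00.
K' ⊕ ipad = 6a 36 36 36 36.  K' ⊕ opad = 00 5c 5c 5c 5c.
Inner input = (K'⊕ipad) ∥ m = 6a 36 36 36 36 ∥ 9a.
Inner hash: sum = 106+54+54+54+54+154 = 476; mod 256 = 220 → dc.
Outer input = (K'⊕opad) ∥ inner = 00 5c 5c 5c 5c ∥ dc.
Outer hash (tag): sum = 0+92+92+92+92+220 = 588; mod 256 = 76 → 4c.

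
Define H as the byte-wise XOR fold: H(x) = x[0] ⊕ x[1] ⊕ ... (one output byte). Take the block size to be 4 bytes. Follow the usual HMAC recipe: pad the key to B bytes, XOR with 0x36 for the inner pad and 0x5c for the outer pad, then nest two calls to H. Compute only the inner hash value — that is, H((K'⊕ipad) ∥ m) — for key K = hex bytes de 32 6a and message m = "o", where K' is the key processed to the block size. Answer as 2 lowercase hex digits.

Key hex bytes de 32 6a is 3 bytes ≤ B = 4; zero-pad to 4 bytes: K' = de 32 6a 00.
K' ⊕ ipad = e8 04 5c 36.
Inner input = e8 04 5c 36 ∥ 6f.
Inner hash: XOR e8⊕04⊕5c⊕36⊕6f = e9.

e9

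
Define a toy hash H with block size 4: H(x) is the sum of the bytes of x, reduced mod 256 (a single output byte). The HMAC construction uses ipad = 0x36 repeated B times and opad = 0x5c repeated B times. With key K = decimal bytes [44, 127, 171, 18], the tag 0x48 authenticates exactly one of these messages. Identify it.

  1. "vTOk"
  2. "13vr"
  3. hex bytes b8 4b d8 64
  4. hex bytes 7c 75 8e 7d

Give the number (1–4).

2

Key decimal bytes [44, 127, 171, 18] = 2c 7f ab 12 is exactly B = 4 bytes: K' = 2c 7f ab 12.
K' ⊕ ipad = 1a 49 9d 24; K' ⊕ opad = 70 23 f7 4e.
m1: inner = H(1a 49 9d 24 76 54 4f 6b) = a8; tag = H(70 23 f7 4e a8) = 80
m2: inner = H(1a 49 9d 24 31 33 76 72) = 70; tag = H(70 23 f7 4e 70) = 48 ← matches
m3: inner = H(1a 49 9d 24 b8 4b d8 64) = 63; tag = H(70 23 f7 4e 63) = 3b
m4: inner = H(1a 49 9d 24 7c 75 8e 7d) = 20; tag = H(70 23 f7 4e 20) = f8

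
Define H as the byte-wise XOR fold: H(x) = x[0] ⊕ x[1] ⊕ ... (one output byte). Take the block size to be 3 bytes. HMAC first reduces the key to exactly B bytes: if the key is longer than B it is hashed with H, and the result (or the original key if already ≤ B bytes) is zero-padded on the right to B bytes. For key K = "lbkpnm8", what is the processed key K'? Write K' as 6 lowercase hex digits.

2e0000

|K| = 7 > B = 3, so first hash the key.
H(K): XOR 6c⊕62⊕6b⊕70⊕6e⊕6d⊕38 = 2e.
Zero-pad H(K) = 2e to 3 bytes: K' = 2e 00 00.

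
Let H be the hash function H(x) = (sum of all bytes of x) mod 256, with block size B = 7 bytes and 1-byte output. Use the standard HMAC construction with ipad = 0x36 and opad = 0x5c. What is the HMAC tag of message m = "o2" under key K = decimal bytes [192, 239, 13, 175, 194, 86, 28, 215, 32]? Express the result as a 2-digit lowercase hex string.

77

Key decimal bytes [192, 239, 13, 175, 194, 86, 28, 215, 32] = c0 ef 0d af c2 56 1c d7 20 is 9 bytes > B = 7, so hash it first: H(key) = 96, then zero-pad to 7 bytes: K' = 96 00 00 00 00 00 00.
K' ⊕ ipad = a0 36 36 36 36 36 36.  K' ⊕ opad = ca 5c 5c 5c 5c 5c 5c.
Inner input = (K'⊕ipad) ∥ m = a0 36 36 36 36 36 36 ∥ 6f 32.
Inner hash: sum = 160+54+54+54+54+54+54+111+50 = 645; mod 256 = 133 → 85.
Outer input = (K'⊕opad) ∥ inner = ca 5c 5c 5c 5c 5c 5c ∥ 85.
Outer hash (tag): sum = 202+92+92+92+92+92+92+133 = 887; mod 256 = 119 → 77.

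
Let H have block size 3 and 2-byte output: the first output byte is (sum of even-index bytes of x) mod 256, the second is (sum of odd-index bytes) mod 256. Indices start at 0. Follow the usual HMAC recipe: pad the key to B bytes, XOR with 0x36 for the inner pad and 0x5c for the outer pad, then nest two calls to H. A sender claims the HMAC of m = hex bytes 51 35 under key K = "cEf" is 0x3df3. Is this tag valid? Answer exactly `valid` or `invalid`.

valid

Key "cEf" = 63 45 66 is exactly B = 3 bytes: K' = 63 45 66.
K' ⊕ ipad = 55 73 50; K' ⊕ opad = 3f 19 3a.
Inner hash: even-index sum = 218 mod 256 = 218; odd-index sum = 196 mod 256 = 196 → da c4.
Outer hash (recomputed tag): even-index sum = 317 mod 256 = 61; odd-index sum = 243 mod 256 = 243 → 3d f3.
Recomputed tag = 3df3; claimed = 3df3 → match.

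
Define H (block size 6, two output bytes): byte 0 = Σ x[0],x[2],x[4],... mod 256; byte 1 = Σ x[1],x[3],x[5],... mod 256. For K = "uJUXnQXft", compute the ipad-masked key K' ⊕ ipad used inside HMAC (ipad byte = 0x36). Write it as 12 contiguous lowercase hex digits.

326f36363636

Key "uJUXnQXft" = 75 4a 55 58 6e 51 58 66 74 is 9 bytes > B = 6, so hash it first: H(key) = 04 59, then zero-pad to 6 bytes: K' = 04 59 00 00 00 00.
XOR each byte with 0x36: 04⊕36=32, 59⊕36=6f, 00⊕36=36, 00⊕36=36, 00⊕36=36, 00⊕36=36.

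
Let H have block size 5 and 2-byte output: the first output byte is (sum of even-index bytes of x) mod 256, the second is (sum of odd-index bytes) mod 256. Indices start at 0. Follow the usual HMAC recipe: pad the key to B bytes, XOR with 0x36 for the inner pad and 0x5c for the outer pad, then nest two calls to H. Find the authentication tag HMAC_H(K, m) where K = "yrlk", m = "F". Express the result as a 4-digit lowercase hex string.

Key "yrlk" = 79 72 6c 6b is 4 bytes ≤ B = 5; zero-pad to 5 bytes: K' = 79 72 6c 6b 00.
K' ⊕ ipad = 4f 44 5a 5d 36.  K' ⊕ opad = 25 2e 30 37 5c.
Inner input = (K'⊕ipad) ∥ m = 4f 44 5a 5d 36 ∥ 46.
Inner hash: even-index sum = 223 mod 256 = 223; odd-index sum = 231 mod 256 = 231 → df e7.
Outer input = (K'⊕opad) ∥ inner = 25 2e 30 37 5c ∥ df e7.
Outer hash (tag): even-index sum = 408 mod 256 = 152; odd-index sum = 324 mod 256 = 68 → 98 44.

9844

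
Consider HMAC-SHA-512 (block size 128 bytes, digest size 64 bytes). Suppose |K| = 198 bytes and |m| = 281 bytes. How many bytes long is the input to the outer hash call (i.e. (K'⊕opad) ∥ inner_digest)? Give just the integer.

Key is 198 > 128 bytes, so it is hashed to 64 bytes then zero-padded to 128: |K'| = 128.
Outer input = (K'⊕opad) ∥ H(inner) → 128 + 64 = 192 bytes.

192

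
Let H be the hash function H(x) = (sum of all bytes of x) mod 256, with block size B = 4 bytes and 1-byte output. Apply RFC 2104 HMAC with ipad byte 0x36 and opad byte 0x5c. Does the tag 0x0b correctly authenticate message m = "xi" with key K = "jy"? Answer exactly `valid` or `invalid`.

valid

Key "jy" = 6a 79 is 2 bytes ≤ B = 4; zero-pad to 4 bytes: K' = 6a 79 00 00.
K' ⊕ ipad = 5c 4f 36 36; K' ⊕ opad = 36 25 5c 5c.
Inner hash: sum = 92+79+54+54+120+105 = 504; mod 256 = 248 → f8.
Outer hash (recomputed tag): sum = 54+37+92+92+248 = 523; mod 256 = 11 → 0b.
Recomputed tag = 0b; claimed = 0b → match.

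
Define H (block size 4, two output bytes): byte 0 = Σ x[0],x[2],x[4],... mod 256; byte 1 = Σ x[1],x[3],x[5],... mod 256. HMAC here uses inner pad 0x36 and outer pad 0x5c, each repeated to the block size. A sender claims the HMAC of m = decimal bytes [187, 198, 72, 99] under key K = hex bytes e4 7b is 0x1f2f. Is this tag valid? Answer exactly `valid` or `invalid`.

valid

Key hex bytes e4 7b is 2 bytes ≤ B = 4; zero-pad to 4 bytes: K' = e4 7b 00 00.
K' ⊕ ipad = d2 4d 36 36; K' ⊕ opad = b8 27 5c 5c.
Inner hash: even-index sum = 523 mod 256 = 11; odd-index sum = 428 mod 256 = 172 → 0b ac.
Outer hash (recomputed tag): even-index sum = 287 mod 256 = 31; odd-index sum = 303 mod 256 = 47 → 1f 2f.
Recomputed tag = 1f2f; claimed = 1f2f → match.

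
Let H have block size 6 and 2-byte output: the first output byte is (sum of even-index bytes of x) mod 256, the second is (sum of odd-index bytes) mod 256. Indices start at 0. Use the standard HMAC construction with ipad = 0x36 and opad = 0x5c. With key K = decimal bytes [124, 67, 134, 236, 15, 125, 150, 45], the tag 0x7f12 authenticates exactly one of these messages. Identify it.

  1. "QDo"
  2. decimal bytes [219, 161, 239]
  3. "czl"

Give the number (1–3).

Key decimal bytes [124, 67, 134, 236, 15, 125, 150, 45] = 7c 43 86 ec 0f 7d 96 2d is 8 bytes > B = 6, so hash it first: H(key) = a7 d9, then zero-pad to 6 bytes: K' = a7 d9 00 00 00 00.
K' ⊕ ipad = 91 ef 36 36 36 36; K' ⊕ opad = fb 85 5c 5c 5c 5c.
m1: inner = H(91 ef 36 36 36 36 51 44 6f) = bd 9f; tag = H(fb 85 5c 5c 5c 5c bd 9f) = 70dc
m2: inner = H(91 ef 36 36 36 36 db a1 ef) = c7 fc; tag = H(fb 85 5c 5c 5c 5c c7 fc) = 7a39
m3: inner = H(91 ef 36 36 36 36 63 7a 6c) = cc d5; tag = H(fb 85 5c 5c 5c 5c cc d5) = 7f12 ← matches

3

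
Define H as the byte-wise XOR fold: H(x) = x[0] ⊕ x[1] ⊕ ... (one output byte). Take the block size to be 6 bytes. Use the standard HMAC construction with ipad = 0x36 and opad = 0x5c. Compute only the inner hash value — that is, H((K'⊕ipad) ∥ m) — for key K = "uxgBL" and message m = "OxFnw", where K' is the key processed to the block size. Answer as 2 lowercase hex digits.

0c

Key "uxgBL" = 75 78 67 42 4c is 5 bytes ≤ B = 6; zero-pad to 6 bytes: K' = 75 78 67 42 4c 00.
K' ⊕ ipad = 43 4e 51 74 7a 36.
Inner input = 43 4e 51 74 7a 36 ∥ 4f 78 46 6e 77.
Inner hash: XOR 43⊕4e⊕51⊕74⊕7a⊕36⊕4f⊕78⊕46⊕6e⊕77 = 0c.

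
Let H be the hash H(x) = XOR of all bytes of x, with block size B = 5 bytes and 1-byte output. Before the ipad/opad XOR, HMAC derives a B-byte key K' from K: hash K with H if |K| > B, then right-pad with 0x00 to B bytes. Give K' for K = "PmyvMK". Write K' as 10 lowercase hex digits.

|K| = 6 > B = 5, so first hash the key.
H(K): XOR 50⊕6d⊕79⊕76⊕4d⊕4b = 34.
Zero-pad H(K) = 34 to 5 bytes: K' = 34 00 00 00 00.

3400000000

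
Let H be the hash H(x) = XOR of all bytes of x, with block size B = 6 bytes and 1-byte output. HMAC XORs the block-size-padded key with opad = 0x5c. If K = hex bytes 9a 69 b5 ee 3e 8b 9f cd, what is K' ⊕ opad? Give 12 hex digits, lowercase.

135c5c5c5c5c

Key hex bytes 9a 69 b5 ee 3e 8b 9f cd is 8 bytes > B = 6, so hash it first: H(key) = 4f, then zero-pad to 6 bytes: K' = 4f 00 00 00 00 00.
XOR each byte with 0x5c: 4f⊕5c=13, 00⊕5c=5c, 00⊕5c=5c, 00⊕5c=5c, 00⊕5c=5c, 00⊕5c=5c.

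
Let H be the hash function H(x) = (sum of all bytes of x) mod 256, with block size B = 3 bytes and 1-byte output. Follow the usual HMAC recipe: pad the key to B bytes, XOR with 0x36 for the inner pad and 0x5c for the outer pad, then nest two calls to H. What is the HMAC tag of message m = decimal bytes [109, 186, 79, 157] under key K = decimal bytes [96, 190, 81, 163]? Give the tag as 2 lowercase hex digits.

Key decimal bytes [96, 190, 81, 163] = 60 be 51 a3 is 4 bytes > B = 3, so hash it first: H(key) = 12, then zero-pad to 3 bytes: K' = 12 00 00.
K' ⊕ ipad = 24 36 36.  K' ⊕ opad = 4e 5c 5c.
Inner input = (K'⊕ipad) ∥ m = 24 36 36 ∥ 6d ba 4f 9d.
Inner hash: sum = 36+54+54+109+186+79+157 = 675; mod 256 = 163 → a3.
Outer input = (K'⊕opad) ∥ inner = 4e 5c 5c ∥ a3.
Outer hash (tag): sum = 78+92+92+163 = 425; mod 256 = 169 → a9.

a9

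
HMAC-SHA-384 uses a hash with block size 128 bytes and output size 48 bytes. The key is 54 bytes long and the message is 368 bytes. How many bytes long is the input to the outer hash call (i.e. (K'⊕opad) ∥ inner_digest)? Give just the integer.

176

Key is 54 ≤ 128 bytes, zero-padded: |K'| = 128.
Outer input = (K'⊕opad) ∥ H(inner) → 128 + 48 = 176 bytes.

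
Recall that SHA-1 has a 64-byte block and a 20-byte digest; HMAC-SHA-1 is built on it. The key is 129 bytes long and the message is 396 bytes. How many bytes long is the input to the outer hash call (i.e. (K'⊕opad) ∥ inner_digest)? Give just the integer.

84

Key is 129 > 64 bytes, so it is hashed to 20 bytes then zero-padded to 64: |K'| = 64.
Outer input = (K'⊕opad) ∥ H(inner) → 64 + 20 = 84 bytes.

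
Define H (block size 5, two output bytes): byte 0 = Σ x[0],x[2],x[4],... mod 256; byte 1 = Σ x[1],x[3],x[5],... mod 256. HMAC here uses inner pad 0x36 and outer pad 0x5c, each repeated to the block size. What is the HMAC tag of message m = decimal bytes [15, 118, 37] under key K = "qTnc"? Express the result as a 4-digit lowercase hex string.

Key "qTnc" = 71 54 6e 63 is 4 bytes ≤ B = 5; zero-pad to 5 bytes: K' = 71 54 6e 63 00.
K' ⊕ ipad = 47 62 58 55 36.  K' ⊕ opad = 2d 08 32 3f 5c.
Inner input = (K'⊕ipad) ∥ m = 47 62 58 55 36 ∥ 0f 76 25.
Inner hash: even-index sum = 331 mod 256 = 75; odd-index sum = 235 mod 256 = 235 → 4b eb.
Outer input = (K'⊕opad) ∥ inner = 2d 08 32 3f 5c ∥ 4b eb.
Outer hash (tag): even-index sum = 422 mod 256 = 166; odd-index sum = 146 mod 256 = 146 → a6 92.

a692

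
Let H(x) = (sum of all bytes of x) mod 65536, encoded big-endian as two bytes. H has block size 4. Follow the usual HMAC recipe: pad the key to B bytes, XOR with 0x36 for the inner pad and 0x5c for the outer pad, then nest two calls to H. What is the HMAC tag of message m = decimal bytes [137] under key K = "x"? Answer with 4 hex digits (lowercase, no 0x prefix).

01b2

Key "x" = 78 is 1 byte ≤ B = 4; zero-pad to 4 bytes: K' = 78 00 00 00.
K' ⊕ ipad = 4e 36 36 36.  K' ⊕ opad = 24 5c 5c 5c.
Inner input = (K'⊕ipad) ∥ m = 4e 36 36 36 ∥ 89.
Inner hash: sum = 78+54+54+54+137 = 377 → 01 79.
Outer input = (K'⊕opad) ∥ inner = 24 5c 5c 5c ∥ 01 79.
Outer hash (tag): sum = 36+92+92+92+1+121 = 434 → 01 b2.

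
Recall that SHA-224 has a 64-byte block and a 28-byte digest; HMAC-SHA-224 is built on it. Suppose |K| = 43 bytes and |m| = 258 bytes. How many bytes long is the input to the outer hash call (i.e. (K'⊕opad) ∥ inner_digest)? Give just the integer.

92

Key is 43 ≤ 64 bytes, zero-padded: |K'| = 64.
Outer input = (K'⊕opad) ∥ H(inner) → 64 + 28 = 92 bytes.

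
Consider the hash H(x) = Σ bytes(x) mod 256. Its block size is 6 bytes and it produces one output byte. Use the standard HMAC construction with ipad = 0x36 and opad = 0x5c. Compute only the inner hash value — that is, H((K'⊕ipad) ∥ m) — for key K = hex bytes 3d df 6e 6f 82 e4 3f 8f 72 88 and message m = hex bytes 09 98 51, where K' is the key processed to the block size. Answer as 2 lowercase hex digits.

Key hex bytes 3d df 6e 6f 82 e4 3f 8f 72 88 is 10 bytes > B = 6, so hash it first: H(key) = 27, then zero-pad to 6 bytes: K' = 27 00 00 00 00 00.
K' ⊕ ipad = 11 36 36 36 36 36.
Inner input = 11 36 36 36 36 36 ∥ 09 98 51.
Inner hash: sum = 17+54+54+54+54+54+9+152+81 = 529; mod 256 = 17 → 11.

11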